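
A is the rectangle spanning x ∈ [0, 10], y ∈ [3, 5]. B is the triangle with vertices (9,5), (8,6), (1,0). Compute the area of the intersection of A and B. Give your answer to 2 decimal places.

The intersection is the polygon with vertices (9,5), (5.8,3), (4.5,3), (6.833,5).
By the shoelace formula its area is 3.47.

3.47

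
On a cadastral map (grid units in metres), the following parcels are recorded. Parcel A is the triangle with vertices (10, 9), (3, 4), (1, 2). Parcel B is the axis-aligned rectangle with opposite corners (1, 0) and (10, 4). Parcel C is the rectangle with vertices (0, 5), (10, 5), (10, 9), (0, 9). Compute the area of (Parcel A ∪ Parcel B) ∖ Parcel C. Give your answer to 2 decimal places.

|Parcel A ∪ Parcel B| = 37.4286.
|(Parcel A ∪ Parcel B) ∩ Parcel C| = 0.9143.
|(Parcel A ∪ Parcel B) ∖ Parcel C| = 37.4286 − 0.9143 = 36.51.

36.51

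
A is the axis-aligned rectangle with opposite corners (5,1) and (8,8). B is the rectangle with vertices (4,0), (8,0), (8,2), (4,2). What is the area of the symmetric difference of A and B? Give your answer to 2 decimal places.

|A∩B|: x∈[5,8], y∈[1,2] → 3·1 = 3.
|A △ B| = |A| + |B| − 2·|A∩B| = 21 + 8 − 6 = 23.00.

23.00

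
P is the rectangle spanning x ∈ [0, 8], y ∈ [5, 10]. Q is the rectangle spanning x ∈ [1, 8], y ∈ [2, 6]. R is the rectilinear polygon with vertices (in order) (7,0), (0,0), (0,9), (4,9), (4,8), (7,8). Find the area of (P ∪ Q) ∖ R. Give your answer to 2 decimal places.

|P ∪ Q| = 61.
|(P ∪ Q) ∩ R| = 43.
|(P ∪ Q) ∖ R| = 61 − 43 = 18.00.

18.00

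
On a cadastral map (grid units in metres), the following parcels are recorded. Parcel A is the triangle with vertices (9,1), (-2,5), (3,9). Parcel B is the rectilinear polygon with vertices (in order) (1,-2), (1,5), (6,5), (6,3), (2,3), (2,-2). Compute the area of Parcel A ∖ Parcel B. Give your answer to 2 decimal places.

|Parcel A| = 32, |Parcel A∩Parcel B| = 8.8636.
|Parcel A ∖ Parcel B| = |Parcel A| − |Parcel A∩Parcel B| = 32 − 8.8636 = 23.14.

23.14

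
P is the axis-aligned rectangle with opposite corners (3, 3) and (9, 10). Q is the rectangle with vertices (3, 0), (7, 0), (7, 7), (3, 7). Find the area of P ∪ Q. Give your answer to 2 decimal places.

By inclusion–exclusion:
Individual areas: |P| = 42, |Q| = 28.
|P∩Q|: x∈[3,7], y∈[3,7] → 4·4 = 16.
|P ∪ Q| = 70 − 16 = 54.00.

54.00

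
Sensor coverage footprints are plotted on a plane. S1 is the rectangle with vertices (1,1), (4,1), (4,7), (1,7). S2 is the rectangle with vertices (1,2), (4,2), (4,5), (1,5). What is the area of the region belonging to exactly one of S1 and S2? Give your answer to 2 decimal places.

|S1∩S2|: x∈[1,4], y∈[2,5] → 3·3 = 9.
|S1 △ S2| = |S1| + |S2| − 2·|S1∩S2| = 18 + 9 − 18 = 9.00.

9.00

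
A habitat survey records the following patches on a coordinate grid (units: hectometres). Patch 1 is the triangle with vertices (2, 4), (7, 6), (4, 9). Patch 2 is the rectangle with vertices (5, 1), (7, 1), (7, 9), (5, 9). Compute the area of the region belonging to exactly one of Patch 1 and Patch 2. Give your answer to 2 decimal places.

20.90

|Patch 1| = 10.5, |Patch 2| = 16, |Patch 1∩Patch 2| = 2.8.
|Patch 1 △ Patch 2| = |Patch 1| + |Patch 2| − 2·|Patch 1∩Patch 2| = 10.5 + 16 − 5.6 = 20.90.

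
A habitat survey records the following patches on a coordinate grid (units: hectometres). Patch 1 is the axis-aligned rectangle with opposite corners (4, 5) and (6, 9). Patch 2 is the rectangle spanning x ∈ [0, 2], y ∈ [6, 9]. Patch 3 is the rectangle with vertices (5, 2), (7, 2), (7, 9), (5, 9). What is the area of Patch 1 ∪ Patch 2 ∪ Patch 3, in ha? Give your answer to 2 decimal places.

24.00

By inclusion–exclusion:
Individual areas: |Patch 1| = 8, |Patch 2| = 6, |Patch 3| = 14.
|Patch 1∩Patch 2| = 0 (no overlap).
|Patch 1∩Patch 3|: x∈[5,6], y∈[5,9] → 1·4 = 4.
|Patch 2∩Patch 3| = 0 (no overlap).
|Patch 1∩Patch 2∩Patch 3| = 0.
|Patch 1 ∪ Patch 2 ∪ Patch 3| = 28 − 4 + 0 = 24.00.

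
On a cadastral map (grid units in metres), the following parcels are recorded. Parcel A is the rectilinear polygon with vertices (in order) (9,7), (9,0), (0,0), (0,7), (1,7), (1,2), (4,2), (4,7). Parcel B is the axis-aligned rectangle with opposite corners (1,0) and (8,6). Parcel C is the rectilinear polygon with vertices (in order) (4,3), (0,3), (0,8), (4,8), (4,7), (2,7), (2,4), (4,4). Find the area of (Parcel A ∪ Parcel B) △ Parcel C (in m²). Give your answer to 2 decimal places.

|Parcel A ∪ Parcel B| = 60.
|(Parcel A ∪ Parcel B) ∩ Parcel C| = 9.
|(Parcel A ∪ Parcel B) △ Parcel C| = 60 + 14 − 18 = 56.00.

56.00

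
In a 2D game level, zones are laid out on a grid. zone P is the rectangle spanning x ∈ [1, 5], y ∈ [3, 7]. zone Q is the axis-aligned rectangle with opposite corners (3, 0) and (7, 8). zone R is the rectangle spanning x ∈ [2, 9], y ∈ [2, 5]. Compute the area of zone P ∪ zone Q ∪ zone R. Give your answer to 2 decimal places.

By inclusion–exclusion:
Individual areas: |zone P| = 16, |zone Q| = 32, |zone R| = 21.
|zone P∩zone Q|: x∈[3,5], y∈[3,7] → 2·4 = 8.
|zone P∩zone R|: x∈[2,5], y∈[3,5] → 3·2 = 6.
|zone Q∩zone R|: x∈[3,7], y∈[2,5] → 4·3 = 12.
|zone P∩zone Q∩zone R| = 4.
|zone P ∪ zone Q ∪ zone R| = 69 − 26 + 4 = 47.00.

47.00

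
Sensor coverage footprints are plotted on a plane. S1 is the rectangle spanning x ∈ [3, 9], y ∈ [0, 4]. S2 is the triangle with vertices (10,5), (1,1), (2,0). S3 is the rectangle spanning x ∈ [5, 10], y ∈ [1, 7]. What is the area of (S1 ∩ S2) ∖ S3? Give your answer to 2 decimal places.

|S1 ∩ S2| = 4.0986.
|(S1 ∩ S2) ∩ S3| = 1.9319.
|(S1 ∩ S2) ∖ S3| = 4.0986 − 1.9319 = 2.17.

2.17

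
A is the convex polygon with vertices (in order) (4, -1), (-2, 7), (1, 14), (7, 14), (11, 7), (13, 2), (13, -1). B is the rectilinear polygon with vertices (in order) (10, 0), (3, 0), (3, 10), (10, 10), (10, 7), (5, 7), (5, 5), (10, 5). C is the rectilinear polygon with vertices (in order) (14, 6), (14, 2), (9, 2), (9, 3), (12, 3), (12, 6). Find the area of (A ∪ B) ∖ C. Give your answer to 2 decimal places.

153.74

|A ∪ B| = 157.9881.
|(A ∪ B) ∩ C| = 4.25.
|(A ∪ B) ∖ C| = 157.9881 − 4.25 = 153.74.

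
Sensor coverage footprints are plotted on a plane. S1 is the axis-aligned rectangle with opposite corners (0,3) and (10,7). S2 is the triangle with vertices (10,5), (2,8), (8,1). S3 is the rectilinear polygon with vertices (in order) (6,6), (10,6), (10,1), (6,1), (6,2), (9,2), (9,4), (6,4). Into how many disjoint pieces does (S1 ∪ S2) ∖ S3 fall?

(S1 ∪ S2) ∖ S3 is a single connected region.

1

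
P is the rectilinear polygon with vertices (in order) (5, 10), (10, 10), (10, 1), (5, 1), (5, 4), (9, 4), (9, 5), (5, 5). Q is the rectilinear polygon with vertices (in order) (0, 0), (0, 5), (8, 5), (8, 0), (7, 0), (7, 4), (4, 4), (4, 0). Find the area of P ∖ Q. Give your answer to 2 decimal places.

38.00

|P| = 41, |P∩Q| = 3.
|P ∖ Q| = |P| − |P∩Q| = 41 − 3 = 38.00.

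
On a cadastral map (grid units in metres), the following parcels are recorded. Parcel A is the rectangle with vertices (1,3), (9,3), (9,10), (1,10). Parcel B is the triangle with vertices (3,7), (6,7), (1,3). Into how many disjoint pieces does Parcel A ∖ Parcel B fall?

Parcel A ∖ Parcel B is a single connected region.

1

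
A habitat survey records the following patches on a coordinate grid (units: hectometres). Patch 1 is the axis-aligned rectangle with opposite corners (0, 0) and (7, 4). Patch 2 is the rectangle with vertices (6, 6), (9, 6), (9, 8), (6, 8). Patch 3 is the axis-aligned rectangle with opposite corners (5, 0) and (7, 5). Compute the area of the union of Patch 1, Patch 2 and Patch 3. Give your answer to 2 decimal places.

By inclusion–exclusion:
Individual areas: |Patch 1| = 28, |Patch 2| = 6, |Patch 3| = 10.
|Patch 1∩Patch 2| = 0 (no overlap).
|Patch 1∩Patch 3|: x∈[5,7], y∈[0,4] → 2·4 = 8.
|Patch 2∩Patch 3| = 0 (no overlap).
|Patch 1∩Patch 2∩Patch 3| = 0.
|Patch 1 ∪ Patch 2 ∪ Patch 3| = 44 − 8 + 0 = 36.00.

36.00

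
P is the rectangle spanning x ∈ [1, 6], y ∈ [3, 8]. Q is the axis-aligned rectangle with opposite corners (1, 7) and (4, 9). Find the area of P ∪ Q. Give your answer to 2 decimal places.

By inclusion–exclusion:
Individual areas: |P| = 25, |Q| = 6.
|P∩Q|: x∈[1,4], y∈[7,8] → 3·1 = 3.
|P ∪ Q| = 31 − 3 = 28.00.

28.00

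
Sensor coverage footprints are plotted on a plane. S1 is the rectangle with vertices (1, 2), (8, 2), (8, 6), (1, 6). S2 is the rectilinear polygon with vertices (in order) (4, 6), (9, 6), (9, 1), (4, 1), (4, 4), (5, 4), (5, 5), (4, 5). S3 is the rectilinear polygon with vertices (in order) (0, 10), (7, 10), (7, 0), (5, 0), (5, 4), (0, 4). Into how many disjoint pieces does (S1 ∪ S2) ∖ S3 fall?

(S1 ∪ S2) ∖ S3 splits into 2 disjoint pieces (area 10, area 9).

2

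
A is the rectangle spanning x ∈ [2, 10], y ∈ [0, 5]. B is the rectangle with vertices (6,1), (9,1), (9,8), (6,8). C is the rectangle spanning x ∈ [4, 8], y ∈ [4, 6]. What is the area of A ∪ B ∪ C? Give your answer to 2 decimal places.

51.00

By inclusion–exclusion:
Individual areas: |A| = 40, |B| = 21, |C| = 8.
|A∩B|: x∈[6,9], y∈[1,5] → 3·4 = 12.
|A∩C|: x∈[4,8], y∈[4,5] → 4·1 = 4.
|B∩C|: x∈[6,8], y∈[4,6] → 2·2 = 4.
|A∩B∩C| = 2.
|A ∪ B ∪ C| = 69 − 20 + 2 = 51.00.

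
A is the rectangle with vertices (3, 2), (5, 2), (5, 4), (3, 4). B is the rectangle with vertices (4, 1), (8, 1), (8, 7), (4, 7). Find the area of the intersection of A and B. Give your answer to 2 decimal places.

2.00

|A∩B|: x∈[4,5], y∈[2,4] → 1·2 = 2.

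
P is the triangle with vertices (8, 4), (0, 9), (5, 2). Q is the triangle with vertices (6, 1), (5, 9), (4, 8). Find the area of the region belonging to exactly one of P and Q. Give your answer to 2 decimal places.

16.51

|P| = 15.5, |Q| = 4.5, |P∩Q| = 1.7437.
|P △ Q| = |P| + |Q| − 2·|P∩Q| = 15.5 + 4.5 − 3.4873 = 16.51.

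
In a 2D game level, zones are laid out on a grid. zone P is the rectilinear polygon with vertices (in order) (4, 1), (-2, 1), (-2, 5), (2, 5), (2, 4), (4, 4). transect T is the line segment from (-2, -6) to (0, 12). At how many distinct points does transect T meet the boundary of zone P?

The segment meets the boundary at (-0.778,5), (-1.222,1).

2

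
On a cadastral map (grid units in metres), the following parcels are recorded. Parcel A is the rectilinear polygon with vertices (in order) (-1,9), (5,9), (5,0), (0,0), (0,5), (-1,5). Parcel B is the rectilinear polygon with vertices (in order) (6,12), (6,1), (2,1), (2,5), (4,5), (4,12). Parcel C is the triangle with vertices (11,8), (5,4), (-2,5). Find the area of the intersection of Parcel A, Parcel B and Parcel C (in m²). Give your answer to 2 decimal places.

3.86

The intersection is the polygon with vertices (5,4), (2,4.429), (2,5), (4,5), (4,6.385), (5,6.615).
By the shoelace formula its area is 3.86.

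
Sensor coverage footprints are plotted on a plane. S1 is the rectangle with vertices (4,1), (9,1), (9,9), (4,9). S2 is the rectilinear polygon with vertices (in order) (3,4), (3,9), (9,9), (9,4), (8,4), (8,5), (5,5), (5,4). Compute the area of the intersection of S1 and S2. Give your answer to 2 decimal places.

22.00

The intersection is the polygon with vertices (9,4), (8,4), (8,5), (5,5), (5,4), (4,4), (4,9), (9,9).
By the shoelace formula its area is 22.00.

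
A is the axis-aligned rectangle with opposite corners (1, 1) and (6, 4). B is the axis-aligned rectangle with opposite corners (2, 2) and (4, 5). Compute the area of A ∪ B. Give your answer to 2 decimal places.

By inclusion–exclusion:
Individual areas: |A| = 15, |B| = 6.
|A∩B|: x∈[2,4], y∈[2,4] → 2·2 = 4.
|A ∪ B| = 21 − 4 = 17.00.

17.00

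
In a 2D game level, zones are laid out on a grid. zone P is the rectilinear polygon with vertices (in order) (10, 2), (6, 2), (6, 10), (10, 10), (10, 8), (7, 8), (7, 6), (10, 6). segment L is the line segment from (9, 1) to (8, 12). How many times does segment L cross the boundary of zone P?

4

The segment meets the boundary at (8.182,10), (8.364,8), (8.545,6), (8.909,2).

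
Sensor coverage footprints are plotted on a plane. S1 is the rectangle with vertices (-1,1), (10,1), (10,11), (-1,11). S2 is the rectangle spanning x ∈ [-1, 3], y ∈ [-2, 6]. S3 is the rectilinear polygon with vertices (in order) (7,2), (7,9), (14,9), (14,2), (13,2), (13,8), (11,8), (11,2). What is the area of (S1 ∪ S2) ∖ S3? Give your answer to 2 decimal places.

|S1 ∪ S2| = 122.
|(S1 ∪ S2) ∩ S3| = 21.
|(S1 ∪ S2) ∖ S3| = 122 − 21 = 101.00.

101.00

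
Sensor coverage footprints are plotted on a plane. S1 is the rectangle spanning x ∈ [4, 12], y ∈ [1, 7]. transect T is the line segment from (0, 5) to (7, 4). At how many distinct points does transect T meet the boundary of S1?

1

The segment meets the boundary at (4,4.429).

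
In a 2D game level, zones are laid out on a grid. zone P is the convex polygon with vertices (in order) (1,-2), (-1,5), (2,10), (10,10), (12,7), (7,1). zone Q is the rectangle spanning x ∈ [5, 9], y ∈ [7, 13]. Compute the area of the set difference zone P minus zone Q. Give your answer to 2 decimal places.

87.50

|zone P| = 99.5, |zone P∩zone Q| = 12.
|zone P ∖ zone Q| = |zone P| − |zone P∩zone Q| = 99.5 − 12 = 87.50.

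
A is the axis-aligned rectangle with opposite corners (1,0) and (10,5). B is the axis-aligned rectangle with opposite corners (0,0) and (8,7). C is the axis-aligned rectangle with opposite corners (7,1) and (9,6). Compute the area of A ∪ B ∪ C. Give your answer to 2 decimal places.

67.00

By inclusion–exclusion:
Individual areas: |A| = 45, |B| = 56, |C| = 10.
|A∩B|: x∈[1,8], y∈[0,5] → 7·5 = 35.
|A∩C|: x∈[7,9], y∈[1,5] → 2·4 = 8.
|B∩C|: x∈[7,8], y∈[1,6] → 1·5 = 5.
|A∩B∩C| = 4.
|A ∪ B ∪ C| = 111 − 48 + 4 = 67.00.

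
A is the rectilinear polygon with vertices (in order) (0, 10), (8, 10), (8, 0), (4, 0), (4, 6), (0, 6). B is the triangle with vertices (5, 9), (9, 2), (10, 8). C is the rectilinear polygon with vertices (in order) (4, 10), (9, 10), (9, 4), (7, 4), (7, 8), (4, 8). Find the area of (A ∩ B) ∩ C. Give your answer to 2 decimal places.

5.17

The region (A ∩ B) ∩ C is the polygon with vertices (7,5.5), (7,8), (5.571,8), (5,9), (8,8.4), (8,4), (7.857,4).
By the shoelace formula its area is 5.17.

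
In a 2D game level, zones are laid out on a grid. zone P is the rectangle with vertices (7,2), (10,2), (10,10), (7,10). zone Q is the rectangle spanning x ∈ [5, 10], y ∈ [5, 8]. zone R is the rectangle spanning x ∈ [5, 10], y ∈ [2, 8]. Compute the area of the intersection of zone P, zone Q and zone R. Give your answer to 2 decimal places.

9.00

The intersection is the polygon with vertices (7,5), (7,8), (10,8), (10,5).
By the shoelace formula its area is 9.00.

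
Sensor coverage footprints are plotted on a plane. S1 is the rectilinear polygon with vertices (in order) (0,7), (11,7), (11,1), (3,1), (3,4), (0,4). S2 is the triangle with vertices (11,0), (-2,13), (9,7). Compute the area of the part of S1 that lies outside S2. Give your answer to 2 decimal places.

39.86

|S1| = 57, |S1∩S2| = 17.1429.
|S1 ∖ S2| = |S1| − |S1∩S2| = 57 − 17.1429 = 39.86.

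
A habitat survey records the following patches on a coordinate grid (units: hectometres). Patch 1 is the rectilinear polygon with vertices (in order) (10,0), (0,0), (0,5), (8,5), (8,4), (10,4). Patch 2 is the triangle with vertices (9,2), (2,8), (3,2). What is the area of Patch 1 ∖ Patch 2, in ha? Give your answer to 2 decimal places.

|Patch 1| = 48, |Patch 1∩Patch 2| = 13.5.
|Patch 1 ∖ Patch 2| = |Patch 1| − |Patch 1∩Patch 2| = 48 − 13.5 = 34.50.

34.50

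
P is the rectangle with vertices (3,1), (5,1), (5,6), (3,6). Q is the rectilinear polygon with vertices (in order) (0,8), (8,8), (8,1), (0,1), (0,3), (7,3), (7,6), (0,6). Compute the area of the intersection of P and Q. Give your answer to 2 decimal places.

4.00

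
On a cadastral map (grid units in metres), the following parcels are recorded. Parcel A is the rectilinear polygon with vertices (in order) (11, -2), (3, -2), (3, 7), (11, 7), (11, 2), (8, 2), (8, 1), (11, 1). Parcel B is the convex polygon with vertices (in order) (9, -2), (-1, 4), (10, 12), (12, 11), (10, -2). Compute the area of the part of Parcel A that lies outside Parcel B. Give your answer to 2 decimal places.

|Parcel A| = 69, |Parcel A∩Parcel B| = 55.4059.
|Parcel A ∖ Parcel B| = |Parcel A| − |Parcel A∩Parcel B| = 69 − 55.4059 = 13.59.

13.59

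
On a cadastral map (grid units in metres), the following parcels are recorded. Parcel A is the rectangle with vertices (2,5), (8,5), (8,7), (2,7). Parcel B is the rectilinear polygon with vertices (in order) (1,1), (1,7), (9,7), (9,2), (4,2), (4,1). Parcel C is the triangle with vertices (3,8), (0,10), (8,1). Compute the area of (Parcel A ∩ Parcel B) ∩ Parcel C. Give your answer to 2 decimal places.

The region (Parcel A ∩ Parcel B) ∩ Parcel C is the polygon with vertices (4.444,5), (2.667,7), (3.714,7), (5.143,5).
By the shoelace formula its area is 1.75.

1.75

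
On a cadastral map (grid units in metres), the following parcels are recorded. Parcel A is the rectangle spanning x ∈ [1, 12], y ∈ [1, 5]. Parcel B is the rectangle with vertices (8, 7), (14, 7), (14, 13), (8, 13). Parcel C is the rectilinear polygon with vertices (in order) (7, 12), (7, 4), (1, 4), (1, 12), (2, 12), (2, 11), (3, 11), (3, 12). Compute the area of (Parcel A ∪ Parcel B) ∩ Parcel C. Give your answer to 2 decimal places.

The region (Parcel A ∪ Parcel B) ∩ Parcel C is the polygon with vertices (7,5), (7,4), (1,4), (1,5).
By the shoelace formula its area is 6.00.

6.00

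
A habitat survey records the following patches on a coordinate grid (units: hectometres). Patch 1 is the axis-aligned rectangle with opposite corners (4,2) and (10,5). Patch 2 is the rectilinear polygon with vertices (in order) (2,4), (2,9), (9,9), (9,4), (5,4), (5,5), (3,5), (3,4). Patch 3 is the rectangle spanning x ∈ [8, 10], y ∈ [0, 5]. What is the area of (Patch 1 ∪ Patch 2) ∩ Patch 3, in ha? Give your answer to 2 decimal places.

The region (Patch 1 ∪ Patch 2) ∩ Patch 3 is the polygon with vertices (10,2), (8,2), (8,5), (9,5), (10,5).
By the shoelace formula its area is 6.00.

6.00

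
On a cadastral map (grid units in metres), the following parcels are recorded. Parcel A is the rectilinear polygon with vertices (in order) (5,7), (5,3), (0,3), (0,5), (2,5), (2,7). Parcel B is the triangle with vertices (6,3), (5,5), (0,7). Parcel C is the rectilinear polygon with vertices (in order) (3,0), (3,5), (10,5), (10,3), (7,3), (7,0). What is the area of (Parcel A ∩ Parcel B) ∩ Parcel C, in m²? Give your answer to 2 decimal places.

The region (Parcel A ∩ Parcel B) ∩ Parcel C is the polygon with vertices (3,5), (5,5), (5,3.667).
By the shoelace formula its area is 1.33.

1.33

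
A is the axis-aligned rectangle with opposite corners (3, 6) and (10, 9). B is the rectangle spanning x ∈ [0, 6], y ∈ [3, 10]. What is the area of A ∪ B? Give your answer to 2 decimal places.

54.00

By inclusion–exclusion:
Individual areas: |A| = 21, |B| = 42.
|A∩B|: x∈[3,6], y∈[6,9] → 3·3 = 9.
|A ∪ B| = 63 − 9 = 54.00.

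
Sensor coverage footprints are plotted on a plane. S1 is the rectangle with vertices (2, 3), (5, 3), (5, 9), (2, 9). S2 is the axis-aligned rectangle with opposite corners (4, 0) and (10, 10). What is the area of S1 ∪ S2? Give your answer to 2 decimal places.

By inclusion–exclusion:
Individual areas: |S1| = 18, |S2| = 60.
|S1∩S2|: x∈[4,5], y∈[3,9] → 1·6 = 6.
|S1 ∪ S2| = 78 − 6 = 72.00.

72.00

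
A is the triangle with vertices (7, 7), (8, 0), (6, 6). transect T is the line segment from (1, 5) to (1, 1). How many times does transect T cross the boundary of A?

0

The segment lies entirely outside A and never meets its boundary.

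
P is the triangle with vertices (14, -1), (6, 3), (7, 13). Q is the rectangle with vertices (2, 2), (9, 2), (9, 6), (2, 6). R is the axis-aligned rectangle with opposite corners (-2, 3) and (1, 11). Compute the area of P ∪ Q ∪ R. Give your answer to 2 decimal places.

By inclusion–exclusion:
Individual areas: |P| = 42, |Q| = 28, |R| = 24.
|P∩Q| = 10.55.
|P∩R| = 0.
|Q∩R| = 0 (no overlap).
|P∩Q∩R| = 0.
|P ∪ Q ∪ R| = 94 − 10.55 + 0 = 83.45.

83.45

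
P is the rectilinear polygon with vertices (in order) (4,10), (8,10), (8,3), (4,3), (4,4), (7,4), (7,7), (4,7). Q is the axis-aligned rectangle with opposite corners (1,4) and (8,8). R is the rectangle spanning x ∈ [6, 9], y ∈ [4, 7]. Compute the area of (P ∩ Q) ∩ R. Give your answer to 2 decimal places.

3.00

|P ∩ Q| = 7.
|(P ∩ Q) ∩ R| = 3.00.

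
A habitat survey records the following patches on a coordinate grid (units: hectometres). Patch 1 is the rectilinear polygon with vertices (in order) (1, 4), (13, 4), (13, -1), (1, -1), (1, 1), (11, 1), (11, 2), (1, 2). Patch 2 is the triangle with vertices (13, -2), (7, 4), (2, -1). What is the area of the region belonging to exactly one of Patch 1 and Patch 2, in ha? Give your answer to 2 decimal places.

40.00

|Patch 1| = 50, |Patch 2| = 30, |Patch 1∩Patch 2| = 20.
|Patch 1 △ Patch 2| = |Patch 1| + |Patch 2| − 2·|Patch 1∩Patch 2| = 50 + 30 − 40 = 40.00.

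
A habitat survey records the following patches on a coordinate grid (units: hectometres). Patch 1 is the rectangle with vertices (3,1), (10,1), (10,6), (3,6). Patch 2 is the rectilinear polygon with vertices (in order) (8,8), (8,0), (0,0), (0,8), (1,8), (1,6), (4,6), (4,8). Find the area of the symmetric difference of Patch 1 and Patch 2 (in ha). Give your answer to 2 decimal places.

|Patch 1| = 35, |Patch 2| = 58, |Patch 1∩Patch 2| = 25.
|Patch 1 △ Patch 2| = |Patch 1| + |Patch 2| − 2·|Patch 1∩Patch 2| = 35 + 58 − 50 = 43.00.

43.00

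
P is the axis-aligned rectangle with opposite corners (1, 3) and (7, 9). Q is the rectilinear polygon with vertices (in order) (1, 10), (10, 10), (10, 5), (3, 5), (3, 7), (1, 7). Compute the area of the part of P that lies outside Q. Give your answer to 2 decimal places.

|P| = 36, |P∩Q| = 20.
|P ∖ Q| = |P| − |P∩Q| = 36 − 20 = 16.00.

16.00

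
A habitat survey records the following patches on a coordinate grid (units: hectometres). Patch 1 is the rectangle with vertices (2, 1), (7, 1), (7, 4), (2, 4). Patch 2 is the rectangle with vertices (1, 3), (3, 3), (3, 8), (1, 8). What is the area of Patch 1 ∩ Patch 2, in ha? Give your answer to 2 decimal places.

1.00

|Patch 1∩Patch 2|: x∈[2,3], y∈[3,4] → 1·1 = 1.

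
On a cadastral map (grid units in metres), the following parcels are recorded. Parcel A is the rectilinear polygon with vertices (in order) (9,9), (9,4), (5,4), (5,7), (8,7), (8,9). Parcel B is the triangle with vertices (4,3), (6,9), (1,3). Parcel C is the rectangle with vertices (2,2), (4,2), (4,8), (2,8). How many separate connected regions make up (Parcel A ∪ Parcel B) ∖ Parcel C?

2

(Parcel A ∪ Parcel B) ∖ Parcel C splits into 2 disjoint pieces (area 17.4333, area 0.6).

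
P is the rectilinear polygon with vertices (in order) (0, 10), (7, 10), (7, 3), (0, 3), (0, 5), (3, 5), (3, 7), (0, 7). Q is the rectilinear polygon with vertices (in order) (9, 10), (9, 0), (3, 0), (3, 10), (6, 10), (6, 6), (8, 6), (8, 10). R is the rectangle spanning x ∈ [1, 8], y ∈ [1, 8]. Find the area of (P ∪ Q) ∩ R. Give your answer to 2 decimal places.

39.00

|P ∪ Q| = 71.
|(P ∪ Q) ∩ R| = 39.00.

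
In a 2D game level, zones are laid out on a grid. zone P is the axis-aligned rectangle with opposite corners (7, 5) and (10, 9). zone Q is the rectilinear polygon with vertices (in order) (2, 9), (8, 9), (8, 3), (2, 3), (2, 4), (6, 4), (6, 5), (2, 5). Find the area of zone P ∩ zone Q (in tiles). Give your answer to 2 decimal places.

4.00

The intersection is the polygon with vertices (8,9), (8,5), (7,5), (7,9).
By the shoelace formula its area is 4.00.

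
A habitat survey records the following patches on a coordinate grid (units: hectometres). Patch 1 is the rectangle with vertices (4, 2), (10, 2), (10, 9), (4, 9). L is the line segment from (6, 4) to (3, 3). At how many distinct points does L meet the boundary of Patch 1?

1

The segment meets the boundary at (4,3.333).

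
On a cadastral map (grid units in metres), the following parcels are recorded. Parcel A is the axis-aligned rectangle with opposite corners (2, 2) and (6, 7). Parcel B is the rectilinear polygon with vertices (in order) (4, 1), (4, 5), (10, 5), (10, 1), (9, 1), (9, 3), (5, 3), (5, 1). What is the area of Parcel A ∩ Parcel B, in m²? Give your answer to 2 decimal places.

5.00

The intersection is the polygon with vertices (6,3), (5,3), (5,2), (4,2), (4,5), (6,5).
By the shoelace formula its area is 5.00.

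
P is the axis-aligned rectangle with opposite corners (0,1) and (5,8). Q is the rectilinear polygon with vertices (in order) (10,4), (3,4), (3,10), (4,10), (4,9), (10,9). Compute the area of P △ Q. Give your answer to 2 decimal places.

|P| = 35, |Q| = 36, |P∩Q| = 8.
|P △ Q| = |P| + |Q| − 2·|P∩Q| = 35 + 36 − 16 = 55.00.

55.00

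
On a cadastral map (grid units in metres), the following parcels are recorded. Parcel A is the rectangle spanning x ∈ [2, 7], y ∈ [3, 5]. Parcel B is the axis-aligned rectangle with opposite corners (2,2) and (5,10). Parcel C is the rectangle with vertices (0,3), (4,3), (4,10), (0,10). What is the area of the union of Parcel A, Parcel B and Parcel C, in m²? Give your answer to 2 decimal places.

42.00

By inclusion–exclusion:
Individual areas: |Parcel A| = 10, |Parcel B| = 24, |Parcel C| = 28.
|Parcel A∩Parcel B|: x∈[2,5], y∈[3,5] → 3·2 = 6.
|Parcel A∩Parcel C|: x∈[2,4], y∈[3,5] → 2·2 = 4.
|Parcel B∩Parcel C|: x∈[2,4], y∈[3,10] → 2·7 = 14.
|Parcel A∩Parcel B∩Parcel C| = 4.
|Parcel A ∪ Parcel B ∪ Parcel C| = 62 − 24 + 4 = 42.00.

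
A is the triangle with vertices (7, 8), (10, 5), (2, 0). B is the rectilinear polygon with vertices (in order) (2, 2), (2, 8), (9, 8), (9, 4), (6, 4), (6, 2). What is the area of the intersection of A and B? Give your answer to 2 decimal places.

The intersection is the polygon with vertices (9,6), (9,4.375), (8.4,4), (6,4), (6,2.5), (5.2,2), (3.25,2), (7,8).
By the shoelace formula its area is 14.94.

14.94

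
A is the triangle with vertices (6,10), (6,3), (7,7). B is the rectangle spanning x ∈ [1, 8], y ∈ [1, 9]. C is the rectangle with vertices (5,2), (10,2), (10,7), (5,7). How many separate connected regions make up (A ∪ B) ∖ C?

1

(A ∪ B) ∖ C is a single connected region.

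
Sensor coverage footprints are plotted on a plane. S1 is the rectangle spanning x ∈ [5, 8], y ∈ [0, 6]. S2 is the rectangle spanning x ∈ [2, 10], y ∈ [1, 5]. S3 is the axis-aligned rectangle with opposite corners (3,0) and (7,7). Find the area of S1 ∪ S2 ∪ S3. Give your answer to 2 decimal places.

By inclusion–exclusion:
Individual areas: |S1| = 18, |S2| = 32, |S3| = 28.
|S1∩S2|: x∈[5,8], y∈[1,5] → 3·4 = 12.
|S1∩S3|: x∈[5,7], y∈[0,6] → 2·6 = 12.
|S2∩S3|: x∈[3,7], y∈[1,5] → 4·4 = 16.
|S1∩S2∩S3| = 8.
|S1 ∪ S2 ∪ S3| = 78 − 40 + 8 = 46.00.

46.00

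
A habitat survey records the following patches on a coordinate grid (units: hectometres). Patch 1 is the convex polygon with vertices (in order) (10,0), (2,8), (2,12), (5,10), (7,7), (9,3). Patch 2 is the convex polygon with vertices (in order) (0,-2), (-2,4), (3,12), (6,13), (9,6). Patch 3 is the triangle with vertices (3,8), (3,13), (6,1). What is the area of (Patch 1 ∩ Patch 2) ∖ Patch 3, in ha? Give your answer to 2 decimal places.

|Patch 1 ∩ Patch 2| = 22.8753.
|(Patch 1 ∩ Patch 2) ∩ Patch 3| = 5.2083.
|(Patch 1 ∩ Patch 2) ∖ Patch 3| = 22.8753 − 5.2083 = 17.67.

17.67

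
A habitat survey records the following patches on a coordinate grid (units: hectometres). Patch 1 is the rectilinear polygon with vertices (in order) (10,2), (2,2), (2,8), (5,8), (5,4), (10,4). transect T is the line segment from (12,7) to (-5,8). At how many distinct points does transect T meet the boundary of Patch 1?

2

The segment meets the boundary at (2,7.588), (5,7.412).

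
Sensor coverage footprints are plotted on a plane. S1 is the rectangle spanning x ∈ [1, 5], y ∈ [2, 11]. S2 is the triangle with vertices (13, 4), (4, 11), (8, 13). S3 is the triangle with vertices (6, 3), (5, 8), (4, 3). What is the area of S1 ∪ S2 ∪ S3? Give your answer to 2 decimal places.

By inclusion–exclusion:
Individual areas: |S1| = 36, |S2| = 23, |S3| = 5.
|S1∩S2| = 0.3889.
|S1∩S3| = 2.5.
|S2∩S3| = 0.
|S1∩S2∩S3| = 0.
|S1 ∪ S2 ∪ S3| = 64 − 2.8889 + 0 = 61.11.

61.11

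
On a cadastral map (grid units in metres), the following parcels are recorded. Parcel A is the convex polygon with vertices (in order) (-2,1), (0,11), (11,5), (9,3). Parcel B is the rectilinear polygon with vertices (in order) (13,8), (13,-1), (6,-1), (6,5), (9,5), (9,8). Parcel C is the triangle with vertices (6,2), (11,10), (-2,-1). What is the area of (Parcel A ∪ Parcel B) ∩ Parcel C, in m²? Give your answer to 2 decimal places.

|Parcel A ∪ Parcel B| = 114.0909.
|(Parcel A ∪ Parcel B) ∩ Parcel C| = 14.99.

14.99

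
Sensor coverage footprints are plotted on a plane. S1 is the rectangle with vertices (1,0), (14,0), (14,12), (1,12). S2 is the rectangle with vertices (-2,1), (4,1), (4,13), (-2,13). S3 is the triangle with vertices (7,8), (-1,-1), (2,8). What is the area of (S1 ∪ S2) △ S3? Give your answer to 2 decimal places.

174.72

|S1 ∪ S2| = 195.
|(S1 ∪ S2) ∩ S3| = 21.3889.
|(S1 ∪ S2) △ S3| = 195 + 22.5 − 42.7778 = 174.72.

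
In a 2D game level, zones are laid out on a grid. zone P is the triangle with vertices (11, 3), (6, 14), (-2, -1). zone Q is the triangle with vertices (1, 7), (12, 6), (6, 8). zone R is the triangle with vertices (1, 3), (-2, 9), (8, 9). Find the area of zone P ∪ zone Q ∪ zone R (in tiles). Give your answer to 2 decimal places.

By inclusion–exclusion:
Individual areas: |zone P| = 81.5, |zone Q| = 8, |zone R| = 30.
|zone P∩zone Q| = 6.9183.
|zone P∩zone R| = 16.2366.
|zone Q∩zone R| = 3.5616.
|zone P∩zone Q∩zone R| = 3.3125.
|zone P ∪ zone Q ∪ zone R| = 119.5 − 26.7165 + 3.3125 = 96.10.

96.10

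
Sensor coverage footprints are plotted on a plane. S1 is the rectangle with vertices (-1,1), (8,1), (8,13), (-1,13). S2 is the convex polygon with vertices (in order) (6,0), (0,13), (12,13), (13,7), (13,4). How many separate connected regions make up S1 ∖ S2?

2

S1 ∖ S2 splits into 2 disjoint pieces (area 0.0179, area 45.2308).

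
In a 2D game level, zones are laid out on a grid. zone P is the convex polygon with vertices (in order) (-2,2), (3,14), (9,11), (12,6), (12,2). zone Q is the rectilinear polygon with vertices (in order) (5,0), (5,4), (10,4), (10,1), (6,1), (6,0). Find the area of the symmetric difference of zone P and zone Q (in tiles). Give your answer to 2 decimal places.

|zone P| = 112.5, |zone Q| = 16, |zone P∩zone Q| = 10.
|zone P △ zone Q| = |zone P| + |zone Q| − 2·|zone P∩zone Q| = 112.5 + 16 − 20 = 108.50.

108.50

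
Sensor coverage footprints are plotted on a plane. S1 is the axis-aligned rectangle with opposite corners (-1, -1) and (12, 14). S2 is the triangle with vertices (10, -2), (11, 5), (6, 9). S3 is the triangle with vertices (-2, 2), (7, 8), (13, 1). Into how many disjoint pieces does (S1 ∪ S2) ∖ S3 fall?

(S1 ∪ S2) ∖ S3 splits into 2 disjoint pieces (area 32.7532, area 113.9167).

2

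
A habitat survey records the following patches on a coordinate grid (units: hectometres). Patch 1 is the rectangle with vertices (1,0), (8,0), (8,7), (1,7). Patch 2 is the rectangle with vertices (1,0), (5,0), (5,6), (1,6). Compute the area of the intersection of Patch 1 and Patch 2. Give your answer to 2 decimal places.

24.00

|Patch 1∩Patch 2|: x∈[1,5], y∈[0,6] → 4·6 = 24.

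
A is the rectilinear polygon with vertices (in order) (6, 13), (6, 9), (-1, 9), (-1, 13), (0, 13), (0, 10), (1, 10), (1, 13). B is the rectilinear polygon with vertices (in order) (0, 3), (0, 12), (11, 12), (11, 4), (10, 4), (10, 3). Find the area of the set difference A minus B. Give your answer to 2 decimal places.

9.00

|A| = 25, |A∩B| = 16.
|A ∖ B| = |A| − |A∩B| = 25 − 16 = 9.00.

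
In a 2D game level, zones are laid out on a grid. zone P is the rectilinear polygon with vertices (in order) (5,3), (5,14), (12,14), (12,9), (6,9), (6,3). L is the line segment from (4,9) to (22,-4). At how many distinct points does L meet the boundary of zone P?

The segment meets the boundary at (6,7.556), (5,8.278).

2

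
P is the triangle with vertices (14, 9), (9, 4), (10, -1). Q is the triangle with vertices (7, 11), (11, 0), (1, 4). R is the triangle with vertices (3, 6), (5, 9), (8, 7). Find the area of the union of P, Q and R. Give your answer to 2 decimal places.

By inclusion–exclusion:
Individual areas: |P| = 15, |Q| = 47, |R| = 6.5.
|P∩Q| = 3.1133.
|P∩R| = 0.
|Q∩R| = 6.303.
|P∩Q∩R| = 0.
|P ∪ Q ∪ R| = 68.5 − 9.4163 + 0 = 59.08.

59.08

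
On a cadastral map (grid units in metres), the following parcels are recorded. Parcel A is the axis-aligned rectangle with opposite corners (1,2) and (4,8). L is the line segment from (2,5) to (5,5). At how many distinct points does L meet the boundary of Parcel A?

1

The segment meets the boundary at (4,5).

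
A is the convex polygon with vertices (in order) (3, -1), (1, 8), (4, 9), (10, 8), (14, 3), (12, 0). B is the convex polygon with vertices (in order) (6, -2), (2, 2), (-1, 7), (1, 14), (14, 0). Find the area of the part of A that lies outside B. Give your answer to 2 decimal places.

|A| = 93, |A∩B| = 71.5016.
|A ∖ B| = |A| − |A∩B| = 93 − 71.5016 = 21.50.

21.50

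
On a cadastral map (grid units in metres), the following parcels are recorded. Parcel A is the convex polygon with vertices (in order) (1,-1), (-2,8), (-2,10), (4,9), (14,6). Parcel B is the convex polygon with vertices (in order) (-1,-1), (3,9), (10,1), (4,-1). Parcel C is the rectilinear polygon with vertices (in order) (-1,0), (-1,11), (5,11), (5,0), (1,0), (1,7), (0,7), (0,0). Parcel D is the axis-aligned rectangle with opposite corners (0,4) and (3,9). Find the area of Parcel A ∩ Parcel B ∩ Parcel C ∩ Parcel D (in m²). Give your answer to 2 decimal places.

The intersection is the polygon with vertices (3,9), (3,4), (1,4).
By the shoelace formula its area is 5.00.

5.00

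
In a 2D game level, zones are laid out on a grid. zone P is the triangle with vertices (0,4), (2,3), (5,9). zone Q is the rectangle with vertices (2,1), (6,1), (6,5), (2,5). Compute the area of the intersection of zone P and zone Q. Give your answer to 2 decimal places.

The intersection is the polygon with vertices (2,3), (2,5), (3,5).
By the shoelace formula its area is 1.00.

1.00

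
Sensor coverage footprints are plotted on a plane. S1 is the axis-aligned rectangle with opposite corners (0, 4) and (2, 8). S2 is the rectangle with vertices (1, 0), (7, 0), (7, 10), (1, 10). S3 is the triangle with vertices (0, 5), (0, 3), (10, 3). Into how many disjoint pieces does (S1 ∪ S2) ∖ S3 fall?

(S1 ∪ S2) ∖ S3 splits into 2 disjoint pieces (area 37.9, area 18).

2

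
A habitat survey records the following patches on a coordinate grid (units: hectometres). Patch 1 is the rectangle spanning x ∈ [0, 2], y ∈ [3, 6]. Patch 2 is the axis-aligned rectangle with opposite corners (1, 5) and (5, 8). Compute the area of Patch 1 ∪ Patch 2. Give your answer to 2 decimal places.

17.00

By inclusion–exclusion:
Individual areas: |Patch 1| = 6, |Patch 2| = 12.
|Patch 1∩Patch 2|: x∈[1,2], y∈[5,6] → 1·1 = 1.
|Patch 1 ∪ Patch 2| = 18 − 1 = 17.00.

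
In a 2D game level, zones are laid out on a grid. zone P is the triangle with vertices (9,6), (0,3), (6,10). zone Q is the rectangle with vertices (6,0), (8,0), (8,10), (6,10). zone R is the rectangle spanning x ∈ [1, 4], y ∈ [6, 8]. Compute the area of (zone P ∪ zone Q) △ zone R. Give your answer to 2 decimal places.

|zone P ∪ zone Q| = 35.8333.
|(zone P ∪ zone Q) ∩ zone R| = 1.1905.
|(zone P ∪ zone Q) △ zone R| = 35.8333 + 6 − 2.381 = 39.45.

39.45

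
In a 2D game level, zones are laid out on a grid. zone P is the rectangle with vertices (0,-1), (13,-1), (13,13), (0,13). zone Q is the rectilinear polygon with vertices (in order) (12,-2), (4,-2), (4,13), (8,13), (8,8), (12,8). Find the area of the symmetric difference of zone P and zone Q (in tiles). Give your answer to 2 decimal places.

98.00

|zone P| = 182, |zone Q| = 100, |zone P∩zone Q| = 92.
|zone P △ zone Q| = |zone P| + |zone Q| − 2·|zone P∩zone Q| = 182 + 100 − 184 = 98.00.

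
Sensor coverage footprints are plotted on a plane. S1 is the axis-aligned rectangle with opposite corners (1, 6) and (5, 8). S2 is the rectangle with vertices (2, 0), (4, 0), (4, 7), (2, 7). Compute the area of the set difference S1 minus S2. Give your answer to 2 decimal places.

6.00

|S1∩S2|: x∈[2,4], y∈[6,7] → 2·1 = 2.
|S1| = 8.
|S1 ∖ S2| = |S1| − |S1∩S2| = 8 − 2 = 6.00.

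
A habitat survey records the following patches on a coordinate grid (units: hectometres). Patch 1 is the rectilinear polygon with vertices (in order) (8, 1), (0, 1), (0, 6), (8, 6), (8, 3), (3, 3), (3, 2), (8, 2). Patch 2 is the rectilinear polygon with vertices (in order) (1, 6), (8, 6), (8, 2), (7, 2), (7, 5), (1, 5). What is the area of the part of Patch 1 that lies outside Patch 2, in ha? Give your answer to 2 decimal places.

26.00

|Patch 1| = 35, |Patch 1∩Patch 2| = 9.
|Patch 1 ∖ Patch 2| = |Patch 1| − |Patch 1∩Patch 2| = 35 − 9 = 26.00.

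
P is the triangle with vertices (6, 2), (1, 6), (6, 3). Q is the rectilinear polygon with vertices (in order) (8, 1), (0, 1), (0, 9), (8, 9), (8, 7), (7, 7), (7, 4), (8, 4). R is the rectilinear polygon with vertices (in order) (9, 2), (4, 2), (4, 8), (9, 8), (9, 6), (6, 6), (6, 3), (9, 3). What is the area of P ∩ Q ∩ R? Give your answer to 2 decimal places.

The intersection is the polygon with vertices (6,3), (6,2), (4,3.6), (4,4.2).
By the shoelace formula its area is 1.60.

1.60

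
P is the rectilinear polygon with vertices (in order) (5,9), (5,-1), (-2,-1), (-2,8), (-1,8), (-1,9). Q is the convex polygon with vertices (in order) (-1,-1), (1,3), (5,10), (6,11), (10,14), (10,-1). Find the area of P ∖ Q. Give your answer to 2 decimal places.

|P| = 69, |P∩Q| = 33.7143.
|P ∖ Q| = |P| − |P∩Q| = 69 − 33.7143 = 35.29.

35.29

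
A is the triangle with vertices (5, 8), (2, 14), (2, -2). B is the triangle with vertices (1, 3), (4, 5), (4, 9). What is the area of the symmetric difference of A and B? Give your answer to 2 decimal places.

19.33

|A| = 24, |B| = 6, |A∩B| = 5.3333.
|A △ B| = |A| + |B| − 2·|A∩B| = 24 + 6 − 10.6667 = 19.33.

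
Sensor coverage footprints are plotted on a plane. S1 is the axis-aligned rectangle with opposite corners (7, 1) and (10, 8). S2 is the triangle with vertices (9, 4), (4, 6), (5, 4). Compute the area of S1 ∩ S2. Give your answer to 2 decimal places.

The intersection is the polygon with vertices (7,4.8), (9,4), (7,4).
By the shoelace formula its area is 0.80.

0.80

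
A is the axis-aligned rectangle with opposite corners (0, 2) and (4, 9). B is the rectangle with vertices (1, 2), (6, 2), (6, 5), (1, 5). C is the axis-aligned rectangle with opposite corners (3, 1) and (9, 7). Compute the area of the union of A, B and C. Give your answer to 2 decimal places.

By inclusion–exclusion:
Individual areas: |A| = 28, |B| = 15, |C| = 36.
|A∩B|: x∈[1,4], y∈[2,5] → 3·3 = 9.
|A∩C|: x∈[3,4], y∈[2,7] → 1·5 = 5.
|B∩C|: x∈[3,6], y∈[2,5] → 3·3 = 9.
|A∩B∩C| = 3.
|A ∪ B ∪ C| = 79 − 23 + 3 = 59.00.

59.00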